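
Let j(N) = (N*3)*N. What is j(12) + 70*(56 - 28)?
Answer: 2392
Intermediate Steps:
j(N) = 3*N² (j(N) = (3*N)*N = 3*N²)
j(12) + 70*(56 - 28) = 3*12² + 70*(56 - 28) = 3*144 + 70*28 = 432 + 1960 = 2392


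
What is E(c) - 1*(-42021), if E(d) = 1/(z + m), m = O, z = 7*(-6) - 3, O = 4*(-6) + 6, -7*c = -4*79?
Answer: 2647322/63 ≈ 42021.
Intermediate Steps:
c = 316/7 (c = -(-4)*79/7 = -1/7*(-316) = 316/7 ≈ 45.143)
O = -18 (O = -24 + 6 = -18)
z = -45 (z = -42 - 3 = -45)
m = -18
E(d) = -1/63 (E(d) = 1/(-45 - 18) = 1/(-63) = -1/63)
E(c) - 1*(-42021) = -1/63 - 1*(-42021) = -1/63 + 42021 = 2647322/63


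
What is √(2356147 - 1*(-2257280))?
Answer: 3*√512603 ≈ 2147.9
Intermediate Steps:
√(2356147 - 1*(-2257280)) = √(2356147 + 2257280) = √4613427 = 3*√512603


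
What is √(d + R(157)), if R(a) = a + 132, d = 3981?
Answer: √4270 ≈ 65.345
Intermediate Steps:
R(a) = 132 + a
√(d + R(157)) = √(3981 + (132 + 157)) = √(3981 + 289) = √4270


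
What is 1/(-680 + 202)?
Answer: -1/478 ≈ -0.0020920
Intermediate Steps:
1/(-680 + 202) = 1/(-478) = -1/478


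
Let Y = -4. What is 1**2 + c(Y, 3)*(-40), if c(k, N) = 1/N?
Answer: -37/3 ≈ -12.333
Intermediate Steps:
1**2 + c(Y, 3)*(-40) = 1**2 - 40/3 = 1 + (1/3)*(-40) = 1 - 40/3 = -37/3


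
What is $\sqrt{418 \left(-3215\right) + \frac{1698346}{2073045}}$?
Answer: $\frac{2 i \sqrt{8543341318091055}}{159465} \approx 1159.3 i$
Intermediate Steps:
$\sqrt{418 \left(-3215\right) + \frac{1698346}{2073045}} = \sqrt{-1343870 + 1698346 \cdot \frac{1}{2073045}} = \sqrt{-1343870 + \frac{130642}{159465}} = \sqrt{- \frac{214300098908}{159465}} = \frac{2 i \sqrt{8543341318091055}}{159465}$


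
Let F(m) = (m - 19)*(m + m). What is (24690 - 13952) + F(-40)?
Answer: 15458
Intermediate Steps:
F(m) = 2*m*(-19 + m) (F(m) = (-19 + m)*(2*m) = 2*m*(-19 + m))
(24690 - 13952) + F(-40) = (24690 - 13952) + 2*(-40)*(-19 - 40) = 10738 + 2*(-40)*(-59) = 10738 + 4720 = 15458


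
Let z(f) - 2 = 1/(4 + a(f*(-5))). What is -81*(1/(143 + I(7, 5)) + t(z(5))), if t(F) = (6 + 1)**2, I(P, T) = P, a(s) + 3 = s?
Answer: -198477/50 ≈ -3969.5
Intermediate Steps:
a(s) = -3 + s
z(f) = 2 + 1/(1 - 5*f) (z(f) = 2 + 1/(4 + (-3 + f*(-5))) = 2 + 1/(4 + (-3 - 5*f)) = 2 + 1/(1 - 5*f))
t(F) = 49 (t(F) = 7**2 = 49)
-81*(1/(143 + I(7, 5)) + t(z(5))) = -81*(1/(143 + 7) + 49) = -81*(1/150 + 49) = -81*7351/150 = -198477/50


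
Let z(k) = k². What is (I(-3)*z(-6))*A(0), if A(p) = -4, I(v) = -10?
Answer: 1440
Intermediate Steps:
(I(-3)*z(-6))*A(0) = -10*(-6)²*(-4) = -10*36*(-4) = -360*(-4) = 1440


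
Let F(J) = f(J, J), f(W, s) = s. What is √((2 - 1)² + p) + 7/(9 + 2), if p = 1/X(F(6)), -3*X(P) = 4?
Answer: 25/22 ≈ 1.1364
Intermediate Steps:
F(J) = J
X(P) = -4/3 (X(P) = -⅓*4 = -4/3)
p = -¾ (p = 1/(-4/3) = -¾ ≈ -0.75000)
√((2 - 1)² + p) + 7/(9 + 2) = √((2 - 1)² - ¾) + 7/(9 + 2) = √(1² - ¾) + 7/11 = √(1 - ¾) + (1/11)*7 = √(¼) + 7/11 = ½ + 7/11 = 25/22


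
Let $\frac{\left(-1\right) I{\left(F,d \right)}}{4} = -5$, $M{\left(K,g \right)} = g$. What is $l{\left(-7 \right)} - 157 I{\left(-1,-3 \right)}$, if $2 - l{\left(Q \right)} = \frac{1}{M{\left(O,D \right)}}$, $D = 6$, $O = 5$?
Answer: $- \frac{18829}{6} \approx -3138.2$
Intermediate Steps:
$l{\left(Q \right)} = \frac{11}{6}$ ($l{\left(Q \right)} = 2 - \frac{1}{6} = \frac{11}{6}$)
$I{\left(F,d \right)} = 20$ ($I{\left(F,d \right)} = \left(-4\right) \left(-5\right) = 20$)
$l{\left(-7 \right)} - 157 I{\left(-1,-3 \right)} = \frac{11}{6} - 3140 = - \frac{18829}{6}$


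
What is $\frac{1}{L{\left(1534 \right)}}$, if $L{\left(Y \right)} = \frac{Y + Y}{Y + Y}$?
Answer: $1$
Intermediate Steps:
$L{\left(Y \right)} = 1$ ($L{\left(Y \right)} = \frac{2 Y}{2 Y} = 2 Y \frac{1}{2 Y} = 1$)
$\frac{1}{L{\left(1534 \right)}} = 1^{-1} = 1$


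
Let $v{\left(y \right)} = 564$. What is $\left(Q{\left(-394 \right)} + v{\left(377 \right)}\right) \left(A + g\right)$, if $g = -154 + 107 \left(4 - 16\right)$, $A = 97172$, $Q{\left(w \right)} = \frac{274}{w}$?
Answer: $\frac{10623697714}{197} \approx 5.3927 \cdot 10^{7}$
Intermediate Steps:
$g = -1438$ ($g = -154 + 107 \left(4 - 16\right) = -154 + 107 \left(-12\right) = -154 - 1284 = -1438$)
$\left(Q{\left(-394 \right)} + v{\left(377 \right)}\right) \left(A + g\right) = \left(\frac{274}{-394} + 564\right) \left(97172 - 1438\right) = \left(274 \left(- \frac{1}{394}\right) + 564\right) 95734 = \left(- \frac{137}{197} + 564\right) 95734 = \frac{110971}{197} \cdot 95734 = \frac{10623697714}{197}$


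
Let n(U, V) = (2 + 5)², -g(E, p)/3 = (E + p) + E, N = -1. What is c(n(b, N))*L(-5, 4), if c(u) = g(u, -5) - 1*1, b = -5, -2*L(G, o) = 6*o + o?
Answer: 3920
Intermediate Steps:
g(E, p) = -6*E - 3*p (g(E, p) = -3*((E + p) + E) = -3*(p + 2*E) = -6*E - 3*p)
L(G, o) = -7*o/2 (L(G, o) = -(6*o + o)/2 = -7*o/2)
n(U, V) = 49 (n(U, V) = 7² = 49)
c(u) = 14 - 6*u (c(u) = (-6*u - 3*(-5)) - 1*1 = (-6*u + 15) - 1 = (15 - 6*u) - 1 = 14 - 6*u)
c(n(b, N))*L(-5, 4) = (14 - 6*49)*(-7/2*4) = (14 - 294)*(-14) = -280*(-14) = 3920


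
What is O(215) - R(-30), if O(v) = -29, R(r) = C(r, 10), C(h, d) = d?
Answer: -39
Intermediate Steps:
R(r) = 10
O(215) - R(-30) = -29 - 1*10 = -29 - 10 = -39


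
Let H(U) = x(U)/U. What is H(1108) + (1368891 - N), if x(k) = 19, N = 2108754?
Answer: -819768185/1108 ≈ -7.3986e+5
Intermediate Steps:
H(U) = 19/U
H(1108) + (1368891 - N) = 19/1108 + (1368891 - 1*2108754) = 19*(1/1108) + (1368891 - 2108754) = 19/1108 - 739863 = -819768185/1108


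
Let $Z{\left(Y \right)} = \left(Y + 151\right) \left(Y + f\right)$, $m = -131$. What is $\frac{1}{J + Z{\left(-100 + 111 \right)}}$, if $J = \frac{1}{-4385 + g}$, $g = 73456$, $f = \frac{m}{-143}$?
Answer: $\frac{9877153}{19066911551} \approx 0.00051803$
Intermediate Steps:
$f = \frac{131}{143}$ ($f = - \frac{131}{-143} = \left(-131\right) \left(- \frac{1}{143}\right) = \frac{131}{143} \approx 0.91608$)
$Z{\left(Y \right)} = \left(151 + Y\right) \left(\frac{131}{143} + Y\right)$ ($Z{\left(Y \right)} = \left(Y + 151\right) \left(Y + \frac{131}{143}\right) = \left(151 + Y\right) \left(\frac{131}{143} + Y\right)$)
$J = \frac{1}{69071}$ ($J = \frac{1}{-4385 + 73456} = \frac{1}{69071} \approx 1.4478 \cdot 10^{-5}$)
$\frac{1}{J + Z{\left(-100 + 111 \right)}} = \frac{1}{\frac{1}{69071} + \left(\frac{19781}{143} + \left(-100 + 111\right)^{2} + \frac{21724 \left(-100 + 111\right)}{143}\right)} = \frac{1}{\frac{1}{69071} + \left(\frac{19781}{143} + 11^{2} + \frac{21724}{143} \cdot 11\right)} = \frac{1}{\frac{1}{69071} + \left(\frac{19781}{143} + 121 + \frac{21724}{13}\right)} = \frac{1}{\frac{1}{69071} + \frac{276048}{143}} = \frac{1}{\frac{19066911551}{9877153}} = \frac{9877153}{19066911551}$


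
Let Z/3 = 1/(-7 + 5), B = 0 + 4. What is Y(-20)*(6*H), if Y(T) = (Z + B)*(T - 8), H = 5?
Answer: -2100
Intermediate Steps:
B = 4
Z = -3/2 (Z = 3/(-7 + 5) = 3/(-2) = 3*(-½) = -3/2 ≈ -1.5000)
Y(T) = -20 + 5*T/2 (Y(T) = (-3/2 + 4)*(T - 8) = 5*(-8 + T)/2 = -20 + 5*T/2)
Y(-20)*(6*H) = (-20 + (5/2)*(-20))*(6*5) = (-20 - 50)*30 = -70*30 = -2100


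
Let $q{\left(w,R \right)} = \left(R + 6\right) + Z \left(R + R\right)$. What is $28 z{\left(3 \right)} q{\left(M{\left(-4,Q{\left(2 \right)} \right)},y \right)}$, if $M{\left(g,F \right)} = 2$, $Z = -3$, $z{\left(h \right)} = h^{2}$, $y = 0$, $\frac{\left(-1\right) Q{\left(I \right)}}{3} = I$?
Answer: $1512$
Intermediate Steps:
$Q{\left(I \right)} = - 3 I$
$q{\left(w,R \right)} = 6 - 5 R$ ($q{\left(w,R \right)} = \left(R + 6\right) - 3 \left(R + R\right) = \left(6 + R\right) - 3 \cdot 2 R = \left(6 + R\right) - 6 R = 6 - 5 R$)
$28 z{\left(3 \right)} q{\left(M{\left(-4,Q{\left(2 \right)} \right)},y \right)} = 28 \cdot 3^{2} \left(6 - 0\right) = 28 \cdot 9 \left(6 + 0\right) = 252 \cdot 6 = 1512$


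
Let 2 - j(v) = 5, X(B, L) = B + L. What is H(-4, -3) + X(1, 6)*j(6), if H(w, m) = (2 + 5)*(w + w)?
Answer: -77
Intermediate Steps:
H(w, m) = 14*w (H(w, m) = 7*(2*w) = 14*w)
j(v) = -3 (j(v) = 2 - 1*5 = 2 - 5 = -3)
H(-4, -3) + X(1, 6)*j(6) = 14*(-4) + (1 + 6)*(-3) = -56 + 7*(-3) = -56 - 21 = -77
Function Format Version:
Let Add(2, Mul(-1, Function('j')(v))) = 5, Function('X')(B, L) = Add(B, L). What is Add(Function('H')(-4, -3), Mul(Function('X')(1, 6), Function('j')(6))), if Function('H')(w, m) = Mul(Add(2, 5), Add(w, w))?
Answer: -77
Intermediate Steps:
Function('H')(w, m) = Mul(14, w) (Function('H')(w, m) = Mul(7, Mul(2, w)) = Mul(14, w))
Function('j')(v) = -3 (Function('j')(v) = Add(2, Mul(-1, 5)) = Add(2, -5) = -3)
Add(Function('H')(-4, -3), Mul(Function('X')(1, 6), Function('j')(6))) = Add(Mul(14, -4), Mul(Add(1, 6), -3)) = Add(-56, Mul(7, -3)) = Add(-56, -21) = -77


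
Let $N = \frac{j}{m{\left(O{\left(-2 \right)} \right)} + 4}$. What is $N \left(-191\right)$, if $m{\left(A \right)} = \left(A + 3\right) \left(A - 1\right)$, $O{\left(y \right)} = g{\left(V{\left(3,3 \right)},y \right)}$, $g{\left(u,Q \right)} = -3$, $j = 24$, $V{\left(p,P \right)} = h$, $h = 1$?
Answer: $-1146$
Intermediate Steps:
$V{\left(p,P \right)} = 1$
$O{\left(y \right)} = -3$
$m{\left(A \right)} = \left(-1 + A\right) \left(3 + A\right)$ ($m{\left(A \right)} = \left(3 + A\right) \left(-1 + A\right) = \left(-1 + A\right) \left(3 + A\right)$)
$N = 6$ ($N = \frac{24}{\left(-3 + \left(-3\right)^{2} + 2 \left(-3\right)\right) + 4} = \frac{24}{\left(-3 + 9 - 6\right) + 4} = \frac{24}{0 + 4} = \frac{24}{4} = 24 \cdot \frac{1}{4} = 6$)
$N \left(-191\right) = 6 \left(-191\right) = -1146$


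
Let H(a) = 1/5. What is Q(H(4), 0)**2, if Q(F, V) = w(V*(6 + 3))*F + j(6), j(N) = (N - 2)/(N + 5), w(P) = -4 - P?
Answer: 576/3025 ≈ 0.19041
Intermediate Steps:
j(N) = (-2 + N)/(5 + N)
H(a) = 1/5 (H(a) = 1*(1/5) = 1/5)
Q(F, V) = 4/11 + F*(-4 - 9*V) (Q(F, V) = (-4 - V*(6 + 3))*F + (-2 + 6)/(5 + 6) = (-4 - V*9)*F + 4/11 = (-4 - 9*V)*F + (1/11)*4 = (-4 - 9*V)*F + 4/11 = F*(-4 - 9*V) + 4/11 = 4/11 + F*(-4 - 9*V))
Q(H(4), 0)**2 = (4/11 - 1*1/5*(4 + 9*0))**2 = (4/11 - 1*1/5*(4 + 0))**2 = (4/11 - 1*1/5*4)**2 = (4/11 - 4/5)**2 = (-24/55)**2 = 576/3025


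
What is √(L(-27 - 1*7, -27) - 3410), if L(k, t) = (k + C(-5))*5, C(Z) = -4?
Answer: 60*I ≈ 60.0*I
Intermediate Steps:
L(k, t) = -20 + 5*k (L(k, t) = (k - 4)*5 = (-4 + k)*5 = -20 + 5*k)
√(L(-27 - 1*7, -27) - 3410) = √((-20 + 5*(-27 - 1*7)) - 3410) = √((-20 + 5*(-27 - 7)) - 3410) = √((-20 + 5*(-34)) - 3410) = √((-20 - 170) - 3410) = √(-190 - 3410) = √(-3600) = 60*I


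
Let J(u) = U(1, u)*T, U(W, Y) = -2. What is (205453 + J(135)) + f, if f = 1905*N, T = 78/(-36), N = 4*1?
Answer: 639232/3 ≈ 2.1308e+5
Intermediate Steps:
N = 4
T = -13/6 (T = 78*(-1/36) = -13/6 ≈ -2.1667)
f = 7620 (f = 1905*4 = 7620)
J(u) = 13/3 (J(u) = -2*(-13/6) = 13/3)
(205453 + J(135)) + f = (205453 + 13/3) + 7620 = 616372/3 + 7620 = 639232/3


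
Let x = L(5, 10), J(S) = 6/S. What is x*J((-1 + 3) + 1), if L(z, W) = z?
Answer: 10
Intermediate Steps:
x = 5
x*J((-1 + 3) + 1) = 5*(6/((-1 + 3) + 1)) = 5*(6/(2 + 1)) = 5*(6/3) = 5*(6*(⅓)) = 5*2 = 10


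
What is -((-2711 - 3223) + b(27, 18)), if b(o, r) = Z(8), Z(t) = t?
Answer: 5926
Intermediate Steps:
b(o, r) = 8
-((-2711 - 3223) + b(27, 18)) = -((-2711 - 3223) + 8) = -(-5934 + 8) = -1*(-5926) = 5926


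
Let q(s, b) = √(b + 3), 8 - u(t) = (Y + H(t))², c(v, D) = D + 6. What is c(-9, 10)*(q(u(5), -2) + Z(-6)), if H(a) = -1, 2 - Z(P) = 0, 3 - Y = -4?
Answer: 48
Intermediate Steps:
Y = 7 (Y = 3 - 1*(-4) = 3 + 4 = 7)
Z(P) = 2 (Z(P) = 2 - 1*0 = 2 + 0 = 2)
c(v, D) = 6 + D
u(t) = -28 (u(t) = 8 - (7 - 1)² = 8 - 1*6² = 8 - 1*36 = 8 - 36 = -28)
q(s, b) = √(3 + b)
c(-9, 10)*(q(u(5), -2) + Z(-6)) = (6 + 10)*(√(3 - 2) + 2) = 16*(√1 + 2) = 16*(1 + 2) = 16*3 = 48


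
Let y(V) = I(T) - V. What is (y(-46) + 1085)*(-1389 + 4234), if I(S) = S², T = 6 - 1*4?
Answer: 3229075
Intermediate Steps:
T = 2 (T = 6 - 4 = 2)
y(V) = 4 - V (y(V) = 2² - V = 4 - V)
(y(-46) + 1085)*(-1389 + 4234) = ((4 - 1*(-46)) + 1085)*(-1389 + 4234) = ((4 + 46) + 1085)*2845 = (50 + 1085)*2845 = 1135*2845 = 3229075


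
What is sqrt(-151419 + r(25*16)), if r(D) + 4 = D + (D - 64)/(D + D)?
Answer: I*sqrt(15102258)/10 ≈ 388.62*I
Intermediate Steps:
r(D) = -4 + D + (-64 + D)/(2*D) (r(D) = -4 + (D + (D - 64)/(D + D)) = -4 + (D + (-64 + D)/((2*D))) = -4 + (D + (-64 + D)*(1/(2*D))) = -4 + (D + (-64 + D)/(2*D)) = -4 + D + (-64 + D)/(2*D))
sqrt(-151419 + r(25*16)) = sqrt(-151419 + (-7/2 + 25*16 - 32/(25*16))) = sqrt(-151419 + (-7/2 + 400 - 32/400)) = sqrt(-151419 + (-7/2 + 400 - 32*1/400)) = sqrt(-151419 + (-7/2 + 400 - 2/25)) = sqrt(-151419 + 19821/50) = sqrt(-7551129/50) = I*sqrt(15102258)/10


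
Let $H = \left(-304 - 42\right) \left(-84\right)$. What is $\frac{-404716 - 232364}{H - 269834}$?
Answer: $\frac{63708}{24077} \approx 2.646$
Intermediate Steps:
$H = 29064$ ($H = \left(-346\right) \left(-84\right) = 29064$)
$\frac{-404716 - 232364}{H - 269834} = \frac{-404716 - 232364}{29064 - 269834} = - \frac{637080}{-240770} = \left(-637080\right) \left(- \frac{1}{240770}\right) = \frac{63708}{24077}$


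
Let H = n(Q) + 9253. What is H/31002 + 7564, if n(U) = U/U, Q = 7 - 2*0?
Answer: 117254191/15501 ≈ 7564.3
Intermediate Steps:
Q = 7 (Q = 7 + 0 = 7)
n(U) = 1
H = 9254 (H = 1 + 9253 = 9254)
H/31002 + 7564 = 9254/31002 + 7564 = 9254*(1/31002) + 7564 = 4627/15501 + 7564 = 117254191/15501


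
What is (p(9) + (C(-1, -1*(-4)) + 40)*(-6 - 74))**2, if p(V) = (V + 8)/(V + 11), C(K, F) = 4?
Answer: 4953766689/400 ≈ 1.2384e+7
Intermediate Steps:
p(V) = (8 + V)/(11 + V)
(p(9) + (C(-1, -1*(-4)) + 40)*(-6 - 74))**2 = ((8 + 9)/(11 + 9) + (4 + 40)*(-6 - 74))**2 = (17/20 + 44*(-80))**2 = ((1/20)*17 - 3520)**2 = (17/20 - 3520)**2 = (-70383/20)**2 = 4953766689/400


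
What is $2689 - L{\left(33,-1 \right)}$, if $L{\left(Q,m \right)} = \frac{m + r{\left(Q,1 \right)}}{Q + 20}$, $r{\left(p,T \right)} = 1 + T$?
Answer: $\frac{142516}{53} \approx 2689.0$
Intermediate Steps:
$L{\left(Q,m \right)} = \frac{2 + m}{20 + Q}$ ($L{\left(Q,m \right)} = \frac{m + \left(1 + 1\right)}{Q + 20} = \frac{m + 2}{20 + Q} = \frac{2 + m}{20 + Q}$)
$2689 - L{\left(33,-1 \right)} = 2689 - \frac{2 - 1}{20 + 33} = 2689 - \frac{1}{53} \cdot 1 = 2689 - \frac{1}{53} = \frac{142516}{53}$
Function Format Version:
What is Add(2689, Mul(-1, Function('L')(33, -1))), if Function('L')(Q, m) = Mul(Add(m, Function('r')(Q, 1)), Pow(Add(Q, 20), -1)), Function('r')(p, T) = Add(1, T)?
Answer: Rational(142516, 53) ≈ 2689.0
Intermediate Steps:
Function('L')(Q, m) = Mul(Pow(Add(20, Q), -1), Add(2, m)) (Function('L')(Q, m) = Mul(Add(m, Add(1, 1)), Pow(Add(Q, 20), -1)) = Mul(Add(m, 2), Pow(Add(20, Q), -1)) = Mul(Add(2, m), Pow(Add(20, Q), -1)) = Mul(Pow(Add(20, Q), -1), Add(2, m)))
Add(2689, Mul(-1, Function('L')(33, -1))) = Add(2689, Mul(-1, Mul(Pow(Add(20, 33), -1), Add(2, -1)))) = Add(2689, Mul(-1, Mul(Pow(53, -1), 1))) = Add(2689, Mul(-1, Mul(Rational(1, 53), 1))) = Add(2689, Mul(-1, Rational(1, 53))) = Add(2689, Rational(-1, 53)) = Rational(142516, 53)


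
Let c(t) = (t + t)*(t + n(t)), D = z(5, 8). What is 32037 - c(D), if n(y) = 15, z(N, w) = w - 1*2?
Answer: 31785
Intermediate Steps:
z(N, w) = -2 + w (z(N, w) = w - 2 = -2 + w)
D = 6 (D = -2 + 8 = 6)
c(t) = 2*t*(15 + t) (c(t) = (t + t)*(t + 15) = (2*t)*(15 + t) = 2*t*(15 + t))
32037 - c(D) = 32037 - 2*6*(15 + 6) = 32037 - 2*6*21 = 32037 - 1*252 = 32037 - 252 = 31785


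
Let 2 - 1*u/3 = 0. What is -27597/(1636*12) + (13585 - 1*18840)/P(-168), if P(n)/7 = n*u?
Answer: -238433/360738 ≈ -0.66096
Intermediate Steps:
u = 6 (u = 6 - 3*0 = 6 + 0 = 6)
P(n) = 42*n (P(n) = 7*(n*6) = 7*(6*n) = 42*n)
-27597/(1636*12) + (13585 - 1*18840)/P(-168) = -27597/(1636*12) + (13585 - 1*18840)/((42*(-168))) = -27597/19632 + (13585 - 18840)/(-7056) = -27597*1/19632 - 5255*(-1/7056) = -9199/6544 + 5255/7056 = -238433/360738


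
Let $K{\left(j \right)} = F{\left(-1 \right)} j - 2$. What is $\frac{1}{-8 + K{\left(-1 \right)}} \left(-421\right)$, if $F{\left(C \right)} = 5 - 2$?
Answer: $\frac{421}{13} \approx 32.385$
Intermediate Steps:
$F{\left(C \right)} = 3$ ($F{\left(C \right)} = 5 - 2 = 3$)
$K{\left(j \right)} = -2 + 3 j$ ($K{\left(j \right)} = 3 j - 2 = -2 + 3 j$)
$\frac{1}{-8 + K{\left(-1 \right)}} \left(-421\right) = \frac{1}{-8 + \left(-2 + 3 \left(-1\right)\right)} \left(-421\right) = \frac{1}{-8 - 5} \left(-421\right) = \frac{1}{-13} \left(-421\right) = \left(- \frac{1}{13}\right) \left(-421\right) = \frac{421}{13}$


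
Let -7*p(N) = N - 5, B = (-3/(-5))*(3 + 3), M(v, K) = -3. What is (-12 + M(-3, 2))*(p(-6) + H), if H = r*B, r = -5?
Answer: 1725/7 ≈ 246.43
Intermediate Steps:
B = 18/5 (B = -3*(-⅕)*6 = (⅗)*6 = 18/5 ≈ 3.6000)
p(N) = 5/7 - N/7 (p(N) = -(N - 5)/7 = -(-5 + N)/7 = 5/7 - N/7)
H = -18 (H = -5*18/5 = -18)
(-12 + M(-3, 2))*(p(-6) + H) = (-12 - 3)*((5/7 - ⅐*(-6)) - 18) = -15*((5/7 + 6/7) - 18) = -15*(11/7 - 18) = -15*(-115/7) = 1725/7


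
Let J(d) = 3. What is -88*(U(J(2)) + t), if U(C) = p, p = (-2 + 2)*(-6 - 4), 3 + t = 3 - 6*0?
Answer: 0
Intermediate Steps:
t = 0 (t = -3 + (3 - 6*0) = -3 + (3 + 0) = -3 + 3 = 0)
p = 0 (p = 0*(-10) = 0)
U(C) = 0
-88*(U(J(2)) + t) = -88*(0 + 0) = -88*0 = 0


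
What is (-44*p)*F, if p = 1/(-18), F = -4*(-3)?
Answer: 88/3 ≈ 29.333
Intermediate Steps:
F = 12
p = -1/18 ≈ -0.055556
(-44*p)*F = -44*(-1/18)*12 = (22/9)*12 = 88/3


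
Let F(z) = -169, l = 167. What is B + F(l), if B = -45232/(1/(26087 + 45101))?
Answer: -3219975785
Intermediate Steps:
B = -3219975616 (B = -45232/(1/71188) = -45232/1/71188 = -45232*71188 = -3219975616)
B + F(l) = -3219975616 - 169 = -3219975785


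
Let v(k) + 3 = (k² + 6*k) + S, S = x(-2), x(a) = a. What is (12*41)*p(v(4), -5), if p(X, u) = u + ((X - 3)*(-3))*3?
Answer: -144156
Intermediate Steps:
S = -2
v(k) = -5 + k² + 6*k (v(k) = -3 + ((k² + 6*k) - 2) = -3 + (-2 + k² + 6*k) = -5 + k² + 6*k)
p(X, u) = 27 + u - 9*X (p(X, u) = u + ((-3 + X)*(-3))*3 = u + (9 - 3*X)*3 = u + (27 - 9*X) = 27 + u - 9*X)
(12*41)*p(v(4), -5) = (12*41)*(27 - 5 - 9*(-5 + 4² + 6*4)) = 492*(27 - 5 - 9*(-5 + 16 + 24)) = 492*(27 - 5 - 9*35) = 492*(27 - 5 - 315) = 492*(-293) = -144156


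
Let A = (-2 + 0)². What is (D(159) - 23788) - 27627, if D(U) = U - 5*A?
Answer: -51276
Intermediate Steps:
A = 4 (A = (-2)² = 4)
D(U) = -20 + U (D(U) = U - 5*4 = U - 20 = -20 + U)
(D(159) - 23788) - 27627 = ((-20 + 159) - 23788) - 27627 = (139 - 23788) - 27627 = -23649 - 27627 = -51276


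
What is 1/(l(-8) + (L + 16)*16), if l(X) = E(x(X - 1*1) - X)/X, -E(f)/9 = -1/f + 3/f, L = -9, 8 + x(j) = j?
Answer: 4/447 ≈ 0.0089485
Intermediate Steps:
x(j) = -8 + j
E(f) = -18/f (E(f) = -9*(-1/f + 3/f) = -18/f)
l(X) = 2/X (l(X) = (-18/((-8 + (X - 1*1)) - X))/X = (-18/((-8 + (X - 1)) - X))/X = (-18/((-8 + (-1 + X)) - X))/X = (-18/((-9 + X) - X))/X = (-18/(-9))/X = (-18*(-⅑))/X = 2/X)
1/(l(-8) + (L + 16)*16) = 1/(2/(-8) + (-9 + 16)*16) = 1/(2*(-⅛) + 7*16) = 1/(-¼ + 112) = 1/(447/4) = 4/447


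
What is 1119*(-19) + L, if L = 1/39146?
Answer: -832283105/39146 ≈ -21261.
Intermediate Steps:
L = 1/39146 ≈ 2.5545e-5
1119*(-19) + L = 1119*(-19) + 1/39146 = -21261 + 1/39146 = -832283105/39146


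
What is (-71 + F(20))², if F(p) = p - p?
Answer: 5041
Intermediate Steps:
F(p) = 0
(-71 + F(20))² = (-71 + 0)² = (-71)² = 5041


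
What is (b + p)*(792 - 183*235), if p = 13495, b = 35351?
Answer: -2061936198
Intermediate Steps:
(b + p)*(792 - 183*235) = (35351 + 13495)*(792 - 183*235) = 48846*(792 - 43005) = 48846*(-42213) = -2061936198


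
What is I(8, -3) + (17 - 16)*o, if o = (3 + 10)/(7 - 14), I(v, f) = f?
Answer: -34/7 ≈ -4.8571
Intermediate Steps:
o = -13/7 (o = 13/(-7) = 13*(-⅐) = -13/7 ≈ -1.8571)
I(8, -3) + (17 - 16)*o = -3 + (17 - 16)*(-13/7) = -3 + 1*(-13/7) = -3 - 13/7 = -34/7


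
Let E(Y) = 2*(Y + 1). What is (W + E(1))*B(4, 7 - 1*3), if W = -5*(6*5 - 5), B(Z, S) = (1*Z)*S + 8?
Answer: -2904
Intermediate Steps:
B(Z, S) = 8 + S*Z (B(Z, S) = Z*S + 8 = S*Z + 8 = 8 + S*Z)
W = -125 (W = -5*(30 - 5) = -5*25 = -125)
E(Y) = 2 + 2*Y (E(Y) = 2*(1 + Y) = 2 + 2*Y)
(W + E(1))*B(4, 7 - 1*3) = (-125 + (2 + 2*1))*(8 + (7 - 1*3)*4) = (-125 + (2 + 2))*(8 + (7 - 3)*4) = (-125 + 4)*(8 + 4*4) = -121*(8 + 16) = -121*24 = -2904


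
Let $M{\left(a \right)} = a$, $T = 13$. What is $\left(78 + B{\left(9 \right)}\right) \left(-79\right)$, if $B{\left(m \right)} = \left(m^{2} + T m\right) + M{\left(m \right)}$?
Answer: $-22515$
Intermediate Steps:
$B{\left(m \right)} = m^{2} + 14 m$ ($B{\left(m \right)} = \left(m^{2} + 13 m\right) + m = m^{2} + 14 m$)
$\left(78 + B{\left(9 \right)}\right) \left(-79\right) = \left(78 + 9 \left(14 + 9\right)\right) \left(-79\right) = \left(78 + 9 \cdot 23\right) \left(-79\right) = \left(78 + 207\right) \left(-79\right) = 285 \left(-79\right) = -22515$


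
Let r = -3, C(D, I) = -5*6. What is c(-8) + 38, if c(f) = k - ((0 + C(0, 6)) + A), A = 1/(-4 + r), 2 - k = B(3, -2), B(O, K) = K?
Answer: 505/7 ≈ 72.143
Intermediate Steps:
C(D, I) = -30
k = 4 (k = 2 - 1*(-2) = 2 + 2 = 4)
A = -1/7 (A = 1/(-4 - 3) = 1/(-7) = -1/7 ≈ -0.14286)
c(f) = 239/7 (c(f) = 4 - ((0 - 30) - 1/7) = 4 - (-30 - 1/7) = 4 - 1*(-211/7) = 4 + 211/7 = 239/7)
c(-8) + 38 = 239/7 + 38 = 505/7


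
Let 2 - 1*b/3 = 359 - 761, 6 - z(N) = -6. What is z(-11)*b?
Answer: 14544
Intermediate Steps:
z(N) = 12 (z(N) = 6 - 1*(-6) = 6 + 6 = 12)
b = 1212 (b = 6 - 3*(359 - 761) = 6 - 3*(-402) = 6 + 1206 = 1212)
z(-11)*b = 12*1212 = 14544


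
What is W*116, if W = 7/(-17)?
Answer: -812/17 ≈ -47.765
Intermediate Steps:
W = -7/17 (W = 7*(-1/17) = -7/17 ≈ -0.41176)
W*116 = -7/17*116 = -812/17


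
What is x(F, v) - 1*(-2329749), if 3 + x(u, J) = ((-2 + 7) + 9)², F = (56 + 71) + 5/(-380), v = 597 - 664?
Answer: 2329942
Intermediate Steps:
v = -67
F = 9651/76 (F = 127 + 5*(-1/380) = 127 - 1/76 = 9651/76 ≈ 126.99)
x(u, J) = 193 (x(u, J) = -3 + ((-2 + 7) + 9)² = -3 + (5 + 9)² = -3 + 14² = -3 + 196 = 193)
x(F, v) - 1*(-2329749) = 193 - 1*(-2329749) = 193 + 2329749 = 2329942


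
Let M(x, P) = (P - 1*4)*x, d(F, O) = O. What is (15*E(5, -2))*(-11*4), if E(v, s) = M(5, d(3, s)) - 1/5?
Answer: 19932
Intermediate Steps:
M(x, P) = x*(-4 + P) (M(x, P) = (P - 4)*x = (-4 + P)*x = x*(-4 + P))
E(v, s) = -101/5 + 5*s (E(v, s) = 5*(-4 + s) - 1/5 = (-20 + 5*s) - 1*1/5 = (-20 + 5*s) - 1/5 = -101/5 + 5*s)
(15*E(5, -2))*(-11*4) = (15*(-101/5 + 5*(-2)))*(-11*4) = (15*(-101/5 - 10))*(-44) = (15*(-151/5))*(-44) = -453*(-44) = 19932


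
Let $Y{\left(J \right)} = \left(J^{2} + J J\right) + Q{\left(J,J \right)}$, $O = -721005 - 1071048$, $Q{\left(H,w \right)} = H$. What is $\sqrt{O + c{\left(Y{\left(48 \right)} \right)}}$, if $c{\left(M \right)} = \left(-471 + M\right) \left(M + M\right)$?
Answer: $3 \sqrt{4130963} \approx 6097.4$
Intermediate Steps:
$O = -1792053$
$Y{\left(J \right)} = J + 2 J^{2}$ ($Y{\left(J \right)} = \left(J^{2} + J J\right) + J = \left(J^{2} + J^{2}\right) + J = 2 J^{2} + J = J + 2 J^{2}$)
$c{\left(M \right)} = 2 M \left(-471 + M\right)$ ($c{\left(M \right)} = \left(-471 + M\right) 2 M = 2 M \left(-471 + M\right)$)
$\sqrt{O + c{\left(Y{\left(48 \right)} \right)}} = \sqrt{-1792053 + 2 \cdot 48 \left(1 + 2 \cdot 48\right) \left(-471 + 48 \left(1 + 2 \cdot 48\right)\right)} = \sqrt{-1792053 + 2 \cdot 48 \left(1 + 96\right) \left(-471 + 48 \left(1 + 96\right)\right)} = \sqrt{-1792053 + 2 \cdot 48 \cdot 97 \left(-471 + 48 \cdot 97\right)} = \sqrt{-1792053 + 2 \cdot 4656 \left(-471 + 4656\right)} = \sqrt{-1792053 + 2 \cdot 4656 \cdot 4185} = \sqrt{-1792053 + 38970720} = \sqrt{37178667} = 3 \sqrt{4130963}$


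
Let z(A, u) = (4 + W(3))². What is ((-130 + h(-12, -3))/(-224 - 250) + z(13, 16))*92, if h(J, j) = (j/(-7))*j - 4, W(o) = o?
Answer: 7522334/1659 ≈ 4534.3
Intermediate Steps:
z(A, u) = 49 (z(A, u) = (4 + 3)² = 7² = 49)
h(J, j) = -4 - j²/7 (h(J, j) = (j*(-⅐))*j - 4 = (-j/7)*j - 4 = -j²/7 - 4 = -4 - j²/7)
((-130 + h(-12, -3))/(-224 - 250) + z(13, 16))*92 = ((-130 + (-4 - ⅐*(-3)²))/(-224 - 250) + 49)*92 = ((-130 + (-4 - ⅐*9))/(-474) + 49)*92 = ((-130 + (-4 - 9/7))*(-1/474) + 49)*92 = ((-130 - 37/7)*(-1/474) + 49)*92 = (-947/7*(-1/474) + 49)*92 = (947/3318 + 49)*92 = (163529/3318)*92 = 7522334/1659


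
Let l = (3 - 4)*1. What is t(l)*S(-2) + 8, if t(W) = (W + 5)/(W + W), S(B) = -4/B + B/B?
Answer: 2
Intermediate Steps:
S(B) = 1 - 4/B (S(B) = -4/B + 1 = 1 - 4/B)
l = -1 (l = -1*1 = -1)
t(W) = (5 + W)/(2*W) (t(W) = (5 + W)/((2*W)) = (5 + W)*(1/(2*W)) = (5 + W)/(2*W))
t(l)*S(-2) + 8 = ((½)*(5 - 1)/(-1))*((-4 - 2)/(-2)) + 8 = ((½)*(-1)*4)*(-½*(-6)) + 8 = -2*3 + 8 = -6 + 8 = 2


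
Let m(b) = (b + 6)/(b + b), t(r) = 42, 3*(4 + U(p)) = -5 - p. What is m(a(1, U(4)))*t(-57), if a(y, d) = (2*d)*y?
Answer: 12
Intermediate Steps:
U(p) = -17/3 - p/3 (U(p) = -4 + (-5 - p)/3 = -4 + (-5/3 - p/3) = -17/3 - p/3)
a(y, d) = 2*d*y
m(b) = (6 + b)/(2*b) (m(b) = (6 + b)/((2*b)) = (6 + b)*(1/(2*b)) = (6 + b)/(2*b))
m(a(1, U(4)))*t(-57) = ((6 + 2*(-17/3 - ⅓*4)*1)/(2*((2*(-17/3 - ⅓*4)*1))))*42 = ((6 + 2*(-17/3 - 4/3)*1)/(2*((2*(-17/3 - 4/3)*1))))*42 = ((6 + 2*(-7)*1)/(2*((2*(-7)*1))))*42 = ((½)*(6 - 14)/(-14))*42 = ((½)*(-1/14)*(-8))*42 = (2/7)*42 = 12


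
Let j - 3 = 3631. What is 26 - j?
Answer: -3608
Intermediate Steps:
j = 3634 (j = 3 + 3631 = 3634)
26 - j = 26 - 1*3634 = 26 - 3634 = -3608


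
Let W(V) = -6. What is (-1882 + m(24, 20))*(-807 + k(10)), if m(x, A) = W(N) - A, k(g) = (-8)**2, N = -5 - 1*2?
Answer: 1417644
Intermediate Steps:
N = -7 (N = -5 - 2 = -7)
k(g) = 64
m(x, A) = -6 - A
(-1882 + m(24, 20))*(-807 + k(10)) = (-1882 + (-6 - 1*20))*(-807 + 64) = (-1882 + (-6 - 20))*(-743) = (-1882 - 26)*(-743) = -1908*(-743) = 1417644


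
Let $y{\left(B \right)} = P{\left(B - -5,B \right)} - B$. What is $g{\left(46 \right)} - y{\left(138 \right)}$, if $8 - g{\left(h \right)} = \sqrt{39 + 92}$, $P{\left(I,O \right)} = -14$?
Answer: $160 - \sqrt{131} \approx 148.55$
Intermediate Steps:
$g{\left(h \right)} = 8 - \sqrt{131}$ ($g{\left(h \right)} = 8 - \sqrt{39 + 92} = 8 - \sqrt{131}$)
$y{\left(B \right)} = -14 - B$
$g{\left(46 \right)} - y{\left(138 \right)} = \left(8 - \sqrt{131}\right) - \left(-14 - 138\right) = \left(8 - \sqrt{131}\right) - -152 = \left(8 - \sqrt{131}\right) + 152 = 160 - \sqrt{131}$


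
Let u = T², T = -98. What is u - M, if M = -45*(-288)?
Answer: -3356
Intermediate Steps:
M = 12960
u = 9604 (u = (-98)² = 9604)
u - M = 9604 - 1*12960 = 9604 - 12960 = -3356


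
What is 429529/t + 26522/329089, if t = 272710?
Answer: 148586083701/89745861190 ≈ 1.6556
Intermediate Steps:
429529/t + 26522/329089 = 429529/272710 + 26522/329089 = 148586083701/89745861190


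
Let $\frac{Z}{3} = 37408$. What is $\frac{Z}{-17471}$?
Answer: $- \frac{112224}{17471} \approx -6.4234$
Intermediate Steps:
$Z = 112224$ ($Z = 3 \cdot 37408 = 112224$)
$\frac{Z}{-17471} = \frac{112224}{-17471} = 112224 \left(- \frac{1}{17471}\right) = - \frac{112224}{17471}$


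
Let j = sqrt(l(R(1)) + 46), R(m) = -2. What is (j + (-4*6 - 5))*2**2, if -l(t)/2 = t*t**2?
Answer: -116 + 4*sqrt(62) ≈ -84.504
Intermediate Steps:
l(t) = -2*t**3 (l(t) = -2*t*t**2 = -2*t**3)
j = sqrt(62) (j = sqrt(-2*(-2)**3 + 46) = sqrt(-2*(-8) + 46) = sqrt(16 + 46) = sqrt(62) ≈ 7.8740)
(j + (-4*6 - 5))*2**2 = (sqrt(62) + (-4*6 - 5))*2**2 = (sqrt(62) + (-24 - 5))*4 = (sqrt(62) - 29)*4 = (-29 + sqrt(62))*4 = -116 + 4*sqrt(62)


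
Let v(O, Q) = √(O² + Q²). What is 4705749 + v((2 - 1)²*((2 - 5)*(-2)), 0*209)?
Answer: 4705755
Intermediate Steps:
4705749 + v((2 - 1)²*((2 - 5)*(-2)), 0*209) = 4705749 + √(((2 - 1)²*((2 - 5)*(-2)))² + (0*209)²) = 4705749 + √((1²*(-3*(-2)))² + 0²) = 4705749 + √((1*6)² + 0) = 4705749 + √(6² + 0) = 4705749 + √(36 + 0) = 4705749 + √36 = 4705749 + 6 = 4705755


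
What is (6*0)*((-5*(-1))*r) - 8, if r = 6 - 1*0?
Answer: -8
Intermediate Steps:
r = 6 (r = 6 + 0 = 6)
(6*0)*((-5*(-1))*r) - 8 = (6*0)*(-5*(-1)*6) - 8 = 0*(5*6) - 8 = 0*30 - 8 = 0 - 8 = -8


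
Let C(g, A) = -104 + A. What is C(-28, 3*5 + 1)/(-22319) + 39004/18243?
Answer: 79285060/37015047 ≈ 2.1420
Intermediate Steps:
C(-28, 3*5 + 1)/(-22319) + 39004/18243 = (-104 + (3*5 + 1))/(-22319) + 39004/18243 = (-104 + (15 + 1))*(-1/22319) + 39004*(1/18243) = (-104 + 16)*(-1/22319) + 39004/18243 = -88*(-1/22319) + 39004/18243 = 8/2029 + 39004/18243 = 79285060/37015047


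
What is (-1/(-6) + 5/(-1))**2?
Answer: 841/36 ≈ 23.361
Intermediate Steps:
(-1/(-6) + 5/(-1))**2 = (-1*(-1/6) + 5*(-1))**2 = (1/6 - 5)**2 = (-29/6)**2 = 841/36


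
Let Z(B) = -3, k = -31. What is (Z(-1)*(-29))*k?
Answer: -2697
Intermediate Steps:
(Z(-1)*(-29))*k = -3*(-29)*(-31) = 87*(-31) = -2697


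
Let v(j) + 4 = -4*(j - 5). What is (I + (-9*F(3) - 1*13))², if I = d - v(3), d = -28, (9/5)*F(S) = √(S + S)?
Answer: 2175 + 450*√6 ≈ 3277.3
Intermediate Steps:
F(S) = 5*√2*√S/9 (F(S) = 5*√(S + S)/9 = 5*√(2*S)/9 = 5*(√2*√S)/9 = 5*√2*√S/9)
v(j) = 16 - 4*j (v(j) = -4 - 4*(j - 5) = -4 - 4*(-5 + j) = -4 + (20 - 4*j) = 16 - 4*j)
I = -32 (I = -28 - (16 - 4*3) = -28 - (16 - 12) = -28 - 1*4 = -28 - 4 = -32)
(I + (-9*F(3) - 1*13))² = (-32 + (-5*√2*√3 - 1*13))² = (-32 + (-5*√6 - 13))² = (-32 + (-13 - 5*√6))² = (-45 - 5*√6)²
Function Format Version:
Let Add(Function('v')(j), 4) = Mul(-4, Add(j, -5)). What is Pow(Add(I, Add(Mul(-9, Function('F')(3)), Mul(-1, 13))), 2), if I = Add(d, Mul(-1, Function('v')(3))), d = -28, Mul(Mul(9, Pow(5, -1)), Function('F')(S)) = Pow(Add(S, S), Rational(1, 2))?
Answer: Add(2175, Mul(450, Pow(6, Rational(1, 2)))) ≈ 3277.3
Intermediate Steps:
Function('F')(S) = Mul(Rational(5, 9), Pow(2, Rational(1, 2)), Pow(S, Rational(1, 2))) (Function('F')(S) = Mul(Rational(5, 9), Pow(Add(S, S), Rational(1, 2))) = Mul(Rational(5, 9), Pow(Mul(2, S), Rational(1, 2))) = Mul(Rational(5, 9), Mul(Pow(2, Rational(1, 2)), Pow(S, Rational(1, 2)))) = Mul(Rational(5, 9), Pow(2, Rational(1, 2)), Pow(S, Rational(1, 2))))
Function('v')(j) = Add(16, Mul(-4, j)) (Function('v')(j) = Add(-4, Mul(-4, Add(j, -5))) = Add(-4, Mul(-4, Add(-5, j))) = Add(-4, Add(20, Mul(-4, j))) = Add(16, Mul(-4, j)))
I = -32 (I = Add(-28, Mul(-1, Add(16, Mul(-4, 3)))) = Add(-28, Mul(-1, Add(16, -12))) = Add(-28, Mul(-1, 4)) = Add(-28, -4) = -32)
Pow(Add(I, Add(Mul(-9, Function('F')(3)), Mul(-1, 13))), 2) = Pow(Add(-32, Add(Mul(-9, Mul(Rational(5, 9), Pow(2, Rational(1, 2)), Pow(3, Rational(1, 2)))), Mul(-1, 13))), 2) = Pow(Add(-32, Add(Mul(-9, Mul(Rational(5, 9), Pow(6, Rational(1, 2)))), -13)), 2) = Pow(Add(-32, Add(Mul(-5, Pow(6, Rational(1, 2))), -13)), 2) = Pow(Add(-32, Add(-13, Mul(-5, Pow(6, Rational(1, 2))))), 2) = Pow(Add(-45, Mul(-5, Pow(6, Rational(1, 2)))), 2)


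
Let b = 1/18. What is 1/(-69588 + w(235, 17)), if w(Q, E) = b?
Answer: -18/1252583 ≈ -1.4370e-5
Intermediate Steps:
b = 1/18 ≈ 0.055556
w(Q, E) = 1/18
1/(-69588 + w(235, 17)) = 1/(-69588 + 1/18) = 1/(-1252583/18) = -18/1252583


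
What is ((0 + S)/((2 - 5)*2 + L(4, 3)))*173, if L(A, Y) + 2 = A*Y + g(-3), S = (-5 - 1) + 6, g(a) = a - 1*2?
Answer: 0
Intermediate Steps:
g(a) = -2 + a (g(a) = a - 2 = -2 + a)
S = 0 (S = -6 + 6 = 0)
L(A, Y) = -7 + A*Y (L(A, Y) = -2 + (A*Y + (-2 - 3)) = -2 + (A*Y - 5) = -2 + (-5 + A*Y) = -7 + A*Y)
((0 + S)/((2 - 5)*2 + L(4, 3)))*173 = ((0 + 0)/((2 - 5)*2 + (-7 + 4*3)))*173 = (0/(-3*2 + (-7 + 12)))*173 = (0/(-6 + 5))*173 = (0/(-1))*173 = (0*(-1))*173 = 0*173 = 0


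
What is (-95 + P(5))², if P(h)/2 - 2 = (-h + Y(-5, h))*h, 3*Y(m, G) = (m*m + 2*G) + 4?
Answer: 121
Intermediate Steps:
Y(m, G) = 4/3 + m²/3 + 2*G/3 (Y(m, G) = ((m*m + 2*G) + 4)/3 = ((m² + 2*G) + 4)/3 = (4 + m² + 2*G)/3 = 4/3 + m²/3 + 2*G/3)
P(h) = 4 + 2*h*(29/3 - h/3) (P(h) = 4 + 2*((-h + (4/3 + (⅓)*(-5)² + 2*h/3))*h) = 4 + 2*((-h + (4/3 + (⅓)*25 + 2*h/3))*h) = 4 + 2*((-h + (4/3 + 25/3 + 2*h/3))*h) = 4 + 2*((-h + (29/3 + 2*h/3))*h) = 4 + 2*((29/3 - h/3)*h) = 4 + 2*(h*(29/3 - h/3)) = 4 + 2*h*(29/3 - h/3))
(-95 + P(5))² = (-95 + (4 - ⅔*5² + (58/3)*5))² = (-95 + (4 - ⅔*25 + 290/3))² = (-95 + (4 - 50/3 + 290/3))² = (-95 + 84)² = (-11)² = 121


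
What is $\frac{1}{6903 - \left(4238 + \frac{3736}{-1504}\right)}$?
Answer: $\frac{188}{501487} \approx 0.00037489$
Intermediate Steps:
$\frac{1}{6903 - \left(4238 + \frac{3736}{-1504}\right)} = \frac{1}{6903 - \frac{796277}{188}} = \frac{1}{\frac{501487}{188}} = \frac{188}{501487}$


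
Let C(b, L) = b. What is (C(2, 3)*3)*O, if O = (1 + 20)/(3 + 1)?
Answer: 63/2 ≈ 31.500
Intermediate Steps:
O = 21/4 ≈ 5.2500
(C(2, 3)*3)*O = (2*3)*(21/4) = 6*(21/4) = 63/2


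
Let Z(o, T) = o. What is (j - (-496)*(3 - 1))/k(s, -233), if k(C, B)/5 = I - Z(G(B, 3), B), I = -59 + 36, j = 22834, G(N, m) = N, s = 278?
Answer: 3971/175 ≈ 22.691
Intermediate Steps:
I = -23
k(C, B) = -115 - 5*B (k(C, B) = 5*(-23 - B) = -115 - 5*B)
(j - (-496)*(3 - 1))/k(s, -233) = (22834 - (-496)*(3 - 1))/(-115 - 5*(-233)) = (22834 - (-496)*2)/(-115 + 1165) = (22834 - 124*(-8))/1050 = (22834 + 992)*(1/1050) = 23826*(1/1050) = 3971/175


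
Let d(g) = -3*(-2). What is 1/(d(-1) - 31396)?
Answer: -1/31390 ≈ -3.1857e-5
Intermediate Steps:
d(g) = 6
1/(d(-1) - 31396) = 1/(6 - 31396) = 1/(-31390) = -1/31390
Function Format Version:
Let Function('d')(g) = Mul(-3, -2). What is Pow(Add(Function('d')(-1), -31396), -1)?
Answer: Rational(-1, 31390) ≈ -3.1857e-5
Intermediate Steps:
Function('d')(g) = 6
Pow(Add(Function('d')(-1), -31396), -1) = Pow(Add(6, -31396), -1) = Pow(-31390, -1) = Rational(-1, 31390)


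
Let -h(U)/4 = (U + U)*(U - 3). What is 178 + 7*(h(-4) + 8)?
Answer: -1334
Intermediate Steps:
h(U) = -8*U*(-3 + U) (h(U) = -4*(U + U)*(U - 3) = -4*2*U*(-3 + U) = -8*U*(-3 + U))
178 + 7*(h(-4) + 8) = 178 + 7*(8*(-4)*(3 - 1*(-4)) + 8) = 178 + 7*(8*(-4)*(3 + 4) + 8) = 178 + 7*(8*(-4)*7 + 8) = 178 + 7*(-224 + 8) = 178 + 7*(-216) = 178 - 1512 = -1334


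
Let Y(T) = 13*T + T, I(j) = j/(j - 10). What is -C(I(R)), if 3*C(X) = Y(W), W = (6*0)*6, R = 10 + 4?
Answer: 0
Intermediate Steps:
R = 14
I(j) = j/(-10 + j)
W = 0 (W = 0*6 = 0)
Y(T) = 14*T
C(X) = 0 (C(X) = (14*0)/3 = (⅓)*0 = 0)
-C(I(R)) = -1*0 = 0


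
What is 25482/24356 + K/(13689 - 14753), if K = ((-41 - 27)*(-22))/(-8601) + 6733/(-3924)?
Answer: 76385070885727/72886029699168 ≈ 1.0480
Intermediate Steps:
K = -21260279/11250108 (K = -68*(-22)*(-1/8601) + 6733*(-1/3924) = 1496*(-1/8601) - 6733/3924 = -1496/8601 - 6733/3924 = -21260279/11250108 ≈ -1.8898)
25482/24356 + K/(13689 - 14753) = 25482/24356 - 21260279/(11250108*(13689 - 14753)) = 25482*(1/24356) - 21260279/11250108/(-1064) = 12741/12178 - 21260279/11250108*(-1/1064) = 12741/12178 + 21260279/11970114912 = 76385070885727/72886029699168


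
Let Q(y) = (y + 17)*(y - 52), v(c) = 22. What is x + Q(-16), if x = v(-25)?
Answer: -46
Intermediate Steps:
Q(y) = (-52 + y)*(17 + y) (Q(y) = (17 + y)*(-52 + y) = (-52 + y)*(17 + y))
x = 22
x + Q(-16) = 22 + (-884 + (-16)² - 35*(-16)) = 22 + (-884 + 256 + 560) = 22 - 68 = -46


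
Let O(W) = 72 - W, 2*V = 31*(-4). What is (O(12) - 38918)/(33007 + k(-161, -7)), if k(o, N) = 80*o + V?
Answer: -38858/20065 ≈ -1.9366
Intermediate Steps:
V = -62 (V = (31*(-4))/2 = (½)*(-124) = -62)
k(o, N) = -62 + 80*o (k(o, N) = 80*o - 62 = -62 + 80*o)
(O(12) - 38918)/(33007 + k(-161, -7)) = ((72 - 1*12) - 38918)/(33007 + (-62 + 80*(-161))) = ((72 - 12) - 38918)/(33007 + (-62 - 12880)) = (60 - 38918)/(33007 - 12942) = -38858/20065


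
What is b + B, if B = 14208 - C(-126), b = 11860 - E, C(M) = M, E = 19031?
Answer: 7163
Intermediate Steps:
b = -7171 (b = 11860 - 1*19031 = 11860 - 19031 = -7171)
B = 14334 (B = 14208 - 1*(-126) = 14208 + 126 = 14334)
b + B = -7171 + 14334 = 7163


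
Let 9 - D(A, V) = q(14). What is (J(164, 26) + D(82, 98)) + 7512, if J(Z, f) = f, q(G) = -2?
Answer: 7549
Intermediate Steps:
D(A, V) = 11 (D(A, V) = 9 - 1*(-2) = 9 + 2 = 11)
(J(164, 26) + D(82, 98)) + 7512 = (26 + 11) + 7512 = 37 + 7512 = 7549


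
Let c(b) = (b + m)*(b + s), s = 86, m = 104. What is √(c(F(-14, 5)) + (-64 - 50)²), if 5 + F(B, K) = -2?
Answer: √20659 ≈ 143.73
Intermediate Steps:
F(B, K) = -7 (F(B, K) = -5 - 2 = -7)
c(b) = (86 + b)*(104 + b) (c(b) = (b + 104)*(b + 86) = (104 + b)*(86 + b) = (86 + b)*(104 + b))
√(c(F(-14, 5)) + (-64 - 50)²) = √((8944 + (-7)² + 190*(-7)) + (-64 - 50)²) = √((8944 + 49 - 1330) + (-114)²) = √(7663 + 12996) = √20659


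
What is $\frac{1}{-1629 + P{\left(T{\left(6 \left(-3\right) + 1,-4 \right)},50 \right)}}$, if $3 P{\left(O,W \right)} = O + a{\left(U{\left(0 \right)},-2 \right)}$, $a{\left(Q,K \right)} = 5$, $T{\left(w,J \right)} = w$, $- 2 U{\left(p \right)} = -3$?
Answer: $- \frac{1}{1633} \approx -0.00061237$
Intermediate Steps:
$U{\left(p \right)} = \frac{3}{2}$ ($U{\left(p \right)} = \left(- \frac{1}{2}\right) \left(-3\right) = \frac{3}{2}$)
$P{\left(O,W \right)} = \frac{5}{3} + \frac{O}{3}$ ($P{\left(O,W \right)} = \frac{O + 5}{3} = \frac{5 + O}{3} = \frac{5}{3} + \frac{O}{3}$)
$\frac{1}{-1629 + P{\left(T{\left(6 \left(-3\right) + 1,-4 \right)},50 \right)}} = \frac{1}{-1629 + \left(\frac{5}{3} + \frac{6 \left(-3\right) + 1}{3}\right)} = \frac{1}{-1629 + \left(\frac{5}{3} + \frac{-18 + 1}{3}\right)} = \frac{1}{-1629 + \left(\frac{5}{3} + \frac{1}{3} \left(-17\right)\right)} = \frac{1}{-1629 + \left(\frac{5}{3} - \frac{17}{3}\right)} = \frac{1}{-1629 - 4} = \frac{1}{-1633} = - \frac{1}{1633}$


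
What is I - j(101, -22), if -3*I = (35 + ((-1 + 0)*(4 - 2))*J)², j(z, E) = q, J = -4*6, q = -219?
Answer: -6232/3 ≈ -2077.3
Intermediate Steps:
J = -24
j(z, E) = -219
I = -6889/3 (I = -(35 + ((-1 + 0)*(4 - 2))*(-24))²/3 = -(35 - 1*2*(-24))²/3 = -(35 - 2*(-24))²/3 = -(35 + 48)²/3 = -⅓*83² = -⅓*6889 = -6889/3 ≈ -2296.3)
I - j(101, -22) = -6889/3 - 1*(-219) = -6889/3 + 219 = -6232/3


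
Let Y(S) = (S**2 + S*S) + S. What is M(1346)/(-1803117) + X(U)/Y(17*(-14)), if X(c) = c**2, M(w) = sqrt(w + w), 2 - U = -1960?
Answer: 1924722/56525 - 2*sqrt(673)/1803117 ≈ 34.051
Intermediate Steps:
U = 1962 (U = 2 - 1*(-1960) = 2 + 1960 = 1962)
M(w) = sqrt(2)*sqrt(w) (M(w) = sqrt(2*w) = sqrt(2)*sqrt(w))
Y(S) = S + 2*S**2 (Y(S) = (S**2 + S**2) + S = 2*S**2 + S = S + 2*S**2)
M(1346)/(-1803117) + X(U)/Y(17*(-14)) = (sqrt(2)*sqrt(1346))/(-1803117) + 1962**2/(((17*(-14))*(1 + 2*(17*(-14))))) = (2*sqrt(673))*(-1/1803117) + 3849444/((-238*(1 + 2*(-238)))) = -2*sqrt(673)/1803117 + 3849444/((-238*(1 - 476))) = -2*sqrt(673)/1803117 + 3849444/((-238*(-475))) = -2*sqrt(673)/1803117 + 3849444/113050 = -2*sqrt(673)/1803117 + 3849444*(1/113050) = -2*sqrt(673)/1803117 + 1924722/56525 = 1924722/56525 - 2*sqrt(673)/1803117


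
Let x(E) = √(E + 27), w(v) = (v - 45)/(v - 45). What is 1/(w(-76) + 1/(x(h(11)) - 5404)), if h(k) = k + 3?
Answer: 29197771/29192368 + √41/29192368 ≈ 1.0002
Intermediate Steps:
h(k) = 3 + k
w(v) = 1 (w(v) = (-45 + v)/(-45 + v) = 1)
x(E) = √(27 + E)
1/(w(-76) + 1/(x(h(11)) - 5404)) = 1/(1 + 1/(√(27 + (3 + 11)) - 5404)) = 1/(1 + 1/(√(27 + 14) - 5404)) = 1/(1 + 1/(√41 - 5404)) = 1/(1 + 1/(-5404 + √41))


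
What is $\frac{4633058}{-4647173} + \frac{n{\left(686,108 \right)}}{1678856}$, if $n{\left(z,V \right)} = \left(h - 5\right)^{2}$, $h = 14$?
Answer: $- \frac{7777860800635}{7801934274088} \approx -0.99691$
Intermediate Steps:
$n{\left(z,V \right)} = 81$ ($n{\left(z,V \right)} = \left(14 - 5\right)^{2} = 9^{2} = 81$)
$\frac{4633058}{-4647173} + \frac{n{\left(686,108 \right)}}{1678856} = \frac{4633058}{-4647173} + \frac{81}{1678856} = 4633058 \left(- \frac{1}{4647173}\right) + 81 \cdot \frac{1}{1678856} = - \frac{4633058}{4647173} + \frac{81}{1678856} = - \frac{7777860800635}{7801934274088}$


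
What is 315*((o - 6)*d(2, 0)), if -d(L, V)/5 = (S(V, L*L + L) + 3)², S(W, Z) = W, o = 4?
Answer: 28350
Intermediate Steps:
d(L, V) = -5*(3 + V)² (d(L, V) = -5*(V + 3)² = -5*(3 + V)²)
315*((o - 6)*d(2, 0)) = 315*((4 - 6)*(-5*(3 + 0)²)) = 315*(-(-10)*3²) = 315*(-(-10)*9) = 315*(-2*(-45)) = 315*90 = 28350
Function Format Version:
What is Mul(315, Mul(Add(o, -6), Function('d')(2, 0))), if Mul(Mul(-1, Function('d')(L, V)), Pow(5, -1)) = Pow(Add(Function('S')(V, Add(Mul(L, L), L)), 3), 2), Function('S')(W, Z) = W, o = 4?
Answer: 28350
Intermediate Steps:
Function('d')(L, V) = Mul(-5, Pow(Add(3, V), 2)) (Function('d')(L, V) = Mul(-5, Pow(Add(V, 3), 2)) = Mul(-5, Pow(Add(3, V), 2)))
Mul(315, Mul(Add(o, -6), Function('d')(2, 0))) = Mul(315, Mul(Add(4, -6), Mul(-5, Pow(Add(3, 0), 2)))) = Mul(315, Mul(-2, Mul(-5, Pow(3, 2)))) = Mul(315, Mul(-2, Mul(-5, 9))) = Mul(315, Mul(-2, -45)) = Mul(315, 90) = 28350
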